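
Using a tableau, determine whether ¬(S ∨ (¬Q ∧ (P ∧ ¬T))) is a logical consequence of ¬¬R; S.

No

Initial set: {¬¬R; S; ¬¬(S ∨ (¬Q ∧ (P ∧ ¬T)))}.
¬¬R: drop double negation, giving R.
¬¬(S ∨ (¬Q ∧ (P ∧ ¬T))): β-rule — branch into S  //  (¬Q ∧ (P ∧ ¬T)).
  branch 1 (add S):
    ○ open, literals {R=1, S=1}.
  branch 2 (add (¬Q ∧ (P ∧ ¬T))):
    (¬Q ∧ (P ∧ ¬T)): α-rule — add ¬Q, (P ∧ ¬T).
    (P ∧ ¬T): α-rule — add P, ¬T.
    ○ open, literals {P=1, Q=0, R=1, S=1, T=0}.
0 branches closed, 2 open.
An open branch gives a countermodel: R=1, S=1 (unmentioned atoms arbitrary); the premises hold there but the conclusion fails.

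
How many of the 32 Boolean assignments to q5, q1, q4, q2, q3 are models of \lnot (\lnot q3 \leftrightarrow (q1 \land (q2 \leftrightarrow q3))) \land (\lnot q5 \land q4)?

Initial set: {(\lnot (\lnot q3 \leftrightarrow (q1 \land (q2 \leftrightarrow q3))) \land (\lnot q5 \land q4))}.
(\lnot (\lnot q3 \leftrightarrow (q1 \land (q2 \leftrightarrow q3))) \land (\lnot q5 \land q4)): α-rule — add \lnot (\lnot q3 \leftrightarrow (q1 \land (q2 \leftrightarrow q3))), (\lnot q5 \land q4).
(\lnot q5 \land q4): α-rule — add \lnot q5, q4.
\lnot (\lnot q3 \leftrightarrow (q1 \land (q2 \leftrightarrow q3))): β-rule — branch into \lnot q3, \lnot (q1 \land (q2 \leftrightarrow q3))  //  \lnot \lnot q3, (q1 \land (q2 \leftrightarrow q3)).
  branch 1 (add \lnot q3, \lnot (q1 \land (q2 \leftrightarrow q3))):
    \lnot (q1 \land (q2 \leftrightarrow q3)): β-rule — branch into \lnot q1  //  \lnot (q2 \leftrightarrow q3).
      branch 1.1 (add \lnot q1):
        ○ open, literals {q1=0, q3=0, q4=1, q5=0}.
      branch 1.2 (add \lnot (q2 \leftrightarrow q3)):
        \lnot (q2 \leftrightarrow q3): β-rule — branch into q2, \lnot q3  //  \lnot q2, q3.
          branch 1.2.1 (add q2, \lnot q3):
            ○ open, literals {q2=1, q3=0, q4=1, q5=0}.
          branch 1.2.2 (add \lnot q2, q3):
            × closes — contains both q3 and \lnot q3.
  branch 2 (add \lnot \lnot q3, (q1 \land (q2 \leftrightarrow q3))):
    (q1 \land (q2 \leftrightarrow q3)): α-rule — add q1, (q2 \leftrightarrow q3).
    (q2 \leftrightarrow q3): β-rule — branch into q2, q3  //  \lnot q2, \lnot q3.
      branch 2.1 (add q2, q3):
        ○ open, literals {q1=1, q2=1, q3=1, q4=1, q5=0}.
      branch 2.2 (add \lnot q2, \lnot q3):
        × closes — contains both q3 and \lnot q3.
2 branches closed, 3 open.
Each open branch fixes some atoms; the unmentioned ones are free. Counting distinct full assignments: branch {q1=0, q3=0, q4=1, q5=0} (q2) contributes 2 new; branch {q2=1, q3=0, q4=1, q5=0} (q1) contributes 1 new; branch {q1=1, q2=1, q3=1, q4=1, q5=0} (none free) contributes 1 new. Total: 4.

4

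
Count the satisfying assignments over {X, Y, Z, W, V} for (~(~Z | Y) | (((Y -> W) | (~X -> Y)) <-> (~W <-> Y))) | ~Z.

28

Initial set: {((~(~Z | Y) | (((Y -> W) | (~X -> Y)) <-> (~W <-> Y))) | ~Z)}.
((~(~Z | Y) | (((Y -> W) | (~X -> Y)) <-> (~W <-> Y))) | ~Z): β-rule — branch into (~(~Z | Y) | (((Y -> W) | (~X -> Y)) <-> (~W <-> Y)))  //  ~Z.
  branch 1 (add (~(~Z | Y) | (((Y -> W) | (~X -> Y)) <-> (~W <-> Y)))):
    (~(~Z | Y) | (((Y -> W) | (~X -> Y)) <-> (~W <-> Y))): β-rule — branch into ~(~Z | Y)  //  (((Y -> W) | (~X -> Y)) <-> (~W <-> Y)).
      branch 1.1 (add ~(~Z | Y)):
        ~(~Z | Y): α-rule — add ~~Z, ~Y.
        ○ open, literals {Y=false, Z=true}.
      branch 1.2 (add (((Y -> W) | (~X -> Y)) <-> (~W <-> Y))):
        (((Y -> W) | (~X -> Y)) <-> (~W <-> Y)): β-rule — branch into ((Y -> W) | (~X -> Y)), (~W <-> Y)  //  ~((Y -> W) | (~X -> Y)), ~(~W <-> Y).
          branch 1.2.1 (add ((Y -> W) | (~X -> Y)), (~W <-> Y)):
            ((Y -> W) | (~X -> Y)): β-rule — branch into (Y -> W)  //  (~X -> Y).
              branch 1.2.1.1 (add (Y -> W)):
                (~W <-> Y): β-rule — branch into ~W, Y  //  ~~W, ~Y.
                  branch 1.2.1.1.1 (add ~W, Y):
                    (Y -> W): β-rule — branch into ~Y  //  W.
                      branch 1.2.1.1.1.1 (add ~Y):
                        × closes — contains both Y and ~Y.
                      branch 1.2.1.1.1.2 (add W):
                        × closes — contains both W and ~W.
                  branch 1.2.1.1.2 (add ~~W, ~Y):
                    (Y -> W): β-rule — branch into ~Y  //  W.
                      branch 1.2.1.1.2.1 (add ~Y):
                        ○ open, literals {W=true, Y=false}.
                      branch 1.2.1.1.2.2 (add W):
                        ○ open, literals {W=true, Y=false}.
              branch 1.2.1.2 (add (~X -> Y)):
                (~W <-> Y): β-rule — branch into ~W, Y  //  ~~W, ~Y.
                  branch 1.2.1.2.1 (add ~W, Y):
                    (~X -> Y): β-rule — branch into ~~X  //  Y.
                      branch 1.2.1.2.1.1 (add ~~X):
                        ○ open, literals {W=false, X=true, Y=true}.
                      branch 1.2.1.2.1.2 (add Y):
                        ○ open, literals {W=false, Y=true}.
                  branch 1.2.1.2.2 (add ~~W, ~Y):
                    (~X -> Y): β-rule — branch into ~~X  //  Y.
                      branch 1.2.1.2.2.1 (add ~~X):
                        ○ open, literals {W=true, X=true, Y=false}.
                      branch 1.2.1.2.2.2 (add Y):
                        × closes — contains both Y and ~Y.
          branch 1.2.2 (add ~((Y -> W) | (~X -> Y)), ~(~W <-> Y)):
            ~((Y -> W) | (~X -> Y)): α-rule — add ~(Y -> W), ~(~X -> Y).
            ~(Y -> W): α-rule — add Y, ~W.
            ~(~X -> Y): α-rule — add ~X, ~Y.
            × closes — contains both Y and ~Y.
  branch 2 (add ~Z):
    ○ open, literals {Z=false}.
4 branches closed, 7 open.
Each open branch fixes some atoms; the unmentioned ones are free. Counting distinct full assignments: branch {Y=false, Z=true} (X, W, V) contributes 8 new; branch {W=true, Y=false} (X, Z, V) contributes 4 new; branch {W=true, Y=false} (X, Z, V) contributes 0 new; branch {W=false, X=true, Y=true} (Z, V) contributes 4 new; branch {W=false, Y=true} (X, Z, V) contributes 4 new; branch {W=true, X=true, Y=false} (Z, V) contributes 0 new; branch {Z=false} (X, Y, W, V) contributes 8 new. Total: 28.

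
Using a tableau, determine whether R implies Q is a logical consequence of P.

Initial set: {P; not (R implies Q)}.
not (R implies Q): α-rule — add R, not Q.
○ open, literals {P=true, Q=false, R=true}.
0 branches closed, 1 open.
An open branch gives a countermodel: P=true, Q=false, R=true (unmentioned atoms arbitrary); the premises hold there but the conclusion fails.

No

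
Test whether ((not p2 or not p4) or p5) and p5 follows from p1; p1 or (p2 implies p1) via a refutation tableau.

Initial set: {p1; (p1 or (p2 implies p1)); not (((not p2 or not p4) or p5) and p5)}.
(p1 or (p2 implies p1)): β-rule — branch into p1  //  (p2 implies p1).
  branch 1 (add p1):
    not (((not p2 or not p4) or p5) and p5): β-rule — branch into not ((not p2 or not p4) or p5)  //  not p5.
      branch 1.1 (add not ((not p2 or not p4) or p5)):
        not ((not p2 or not p4) or p5): α-rule — add not (not p2 or not p4), not p5.
        not (not p2 or not p4): α-rule — add not not p2, not not p4.
        ○ open, literals {p1=T, p2=T, p4=T, p5=F}.
      branch 1.2 (add not p5):
        ○ open, literals {p1=T, p5=F}.
  branch 2 (add (p2 implies p1)):
    not (((not p2 or not p4) or p5) and p5): β-rule — branch into not ((not p2 or not p4) or p5)  //  not p5.
      branch 2.1 (add not ((not p2 or not p4) or p5)):
        not ((not p2 or not p4) or p5): α-rule — add not (not p2 or not p4), not p5.
        not (not p2 or not p4): α-rule — add not not p2, not not p4.
        (p2 implies p1): β-rule — branch into not p2  //  p1.
          branch 2.1.1 (add not p2):
            × closes — contains both p2 and not p2.
          branch 2.1.2 (add p1):
            ○ open, literals {p1=T, p2=T, p4=T, p5=F}.
      branch 2.2 (add not p5):
        (p2 implies p1): β-rule — branch into not p2  //  p1.
          branch 2.2.1 (add not p2):
            ○ open, literals {p1=T, p2=F, p5=F}.
          branch 2.2.2 (add p1):
            ○ open, literals {p1=T, p5=F}.
1 branch closed, 5 open.
An open branch gives a countermodel: p1=T, p2=T, p4=T, p5=F (unmentioned atoms arbitrary); the premises hold there but the conclusion fails.

No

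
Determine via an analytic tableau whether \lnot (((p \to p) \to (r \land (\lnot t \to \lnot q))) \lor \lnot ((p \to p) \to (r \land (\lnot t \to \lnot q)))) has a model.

Initial set: {\lnot (((p \to p) \to (r \land (\lnot t \to \lnot q))) \lor \lnot ((p \to p) \to (r \land (\lnot t \to \lnot q))))}.
\lnot (((p \to p) \to (r \land (\lnot t \to \lnot q))) \lor \lnot ((p \to p) \to (r \land (\lnot t \to \lnot q)))): α-rule — add \lnot ((p \to p) \to (r \land (\lnot t \to \lnot q))), \lnot \lnot ((p \to p) \to (r \land (\lnot t \to \lnot q))).
\lnot ((p \to p) \to (r \land (\lnot t \to \lnot q))): α-rule — add (p \to p), \lnot (r \land (\lnot t \to \lnot q)).
\lnot \lnot ((p \to p) \to (r \land (\lnot t \to \lnot q))): β-rule — branch into \lnot (p \to p)  //  (r \land (\lnot t \to \lnot q)).
  branch 1 (add \lnot (p \to p)):
    \lnot (p \to p): α-rule — add p, \lnot p.
    × closes — contains both p and \lnot p.
  branch 2 (add (r \land (\lnot t \to \lnot q))):
    (r \land (\lnot t \to \lnot q)): α-rule — add r, (\lnot t \to \lnot q).
    (p \to p): β-rule — branch into \lnot p  //  p.
      branch 2.1 (add \lnot p):
        \lnot (r \land (\lnot t \to \lnot q)): β-rule — branch into \lnot r  //  \lnot (\lnot t \to \lnot q).
          branch 2.1.1 (add \lnot r):
            × closes — contains both r and \lnot r.
          branch 2.1.2 (add \lnot (\lnot t \to \lnot q)):
            \lnot (\lnot t \to \lnot q): α-rule — add \lnot t, \lnot \lnot q.
            (\lnot t \to \lnot q): β-rule — branch into \lnot \lnot t  //  \lnot q.
              branch 2.1.2.1 (add \lnot \lnot t):
                × closes — contains both t and \lnot t.
              branch 2.1.2.2 (add \lnot q):
                × closes — contains both q and \lnot q.
      branch 2.2 (add p):
        \lnot (r \land (\lnot t \to \lnot q)): β-rule — branch into \lnot r  //  \lnot (\lnot t \to \lnot q).
          branch 2.2.1 (add \lnot r):
            × closes — contains both r and \lnot r.
          branch 2.2.2 (add \lnot (\lnot t \to \lnot q)):
            \lnot (\lnot t \to \lnot q): α-rule — add \lnot t, \lnot \lnot q.
            (\lnot t \to \lnot q): β-rule — branch into \lnot \lnot t  //  \lnot q.
              branch 2.2.2.1 (add \lnot \lnot t):
                × closes — contains both t and \lnot t.
              branch 2.2.2.2 (add \lnot q):
                × closes — contains both q and \lnot q.
All 7 branches close.
Every branch closed; the formula is unsatisfiable.

Unsatisfiable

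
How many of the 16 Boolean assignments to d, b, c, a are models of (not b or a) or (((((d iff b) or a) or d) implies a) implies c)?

15

Initial set: {((not b or a) or (((((d iff b) or a) or d) implies a) implies c))}.
((not b or a) or (((((d iff b) or a) or d) implies a) implies c)): β-rule — branch into (not b or a)  //  (((((d iff b) or a) or d) implies a) implies c).
  branch 1 (add (not b or a)):
    (not b or a): β-rule — branch into not b  //  a.
      branch 1.1 (add not b):
        ○ open, literals {b=F}.
      branch 1.2 (add a):
        ○ open, literals {a=T}.
  branch 2 (add (((((d iff b) or a) or d) implies a) implies c)):
    (((((d iff b) or a) or d) implies a) implies c): β-rule — branch into not ((((d iff b) or a) or d) implies a)  //  c.
      branch 2.1 (add not ((((d iff b) or a) or d) implies a)):
        not ((((d iff b) or a) or d) implies a): α-rule — add (((d iff b) or a) or d), not a.
        (((d iff b) or a) or d): β-rule — branch into ((d iff b) or a)  //  d.
          branch 2.1.1 (add ((d iff b) or a)):
            ((d iff b) or a): β-rule — branch into (d iff b)  //  a.
              branch 2.1.1.1 (add (d iff b)):
                (d iff b): β-rule — branch into d, b  //  not d, not b.
                  branch 2.1.1.1.1 (add d, b):
                    ○ open, literals {a=F, b=T, d=T}.
                  branch 2.1.1.1.2 (add not d, not b):
                    ○ open, literals {a=F, b=F, d=F}.
              branch 2.1.1.2 (add a):
                × closes — contains both a and not a.
          branch 2.1.2 (add d):
            ○ open, literals {a=F, d=T}.
      branch 2.2 (add c):
        ○ open, literals {c=T}.
1 branch closed, 6 open.
Each open branch fixes some atoms; the unmentioned ones are free. Counting distinct full assignments: branch {b=F} (d, c, a) contributes 8 new; branch {a=T} (d, b, c) contributes 4 new; branch {a=F, b=T, d=T} (c) contributes 2 new; branch {a=F, b=F, d=F} (c) contributes 0 new; branch {a=F, d=T} (b, c) contributes 0 new; branch {c=T} (d, b, a) contributes 1 new. Total: 15.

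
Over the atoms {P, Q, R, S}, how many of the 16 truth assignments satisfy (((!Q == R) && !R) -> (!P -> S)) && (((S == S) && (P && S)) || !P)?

Initial set: {T ((((!Q == R) && !R) -> (!P -> S)) && (((S == S) && (P && S)) || !P))}.
T ((((!Q == R) && !R) -> (!P -> S)) && (((S == S) && (P && S)) || !P)): α-rule — add T (((!Q == R) && !R) -> (!P -> S)), T (((S == S) && (P && S)) || !P).
T (((!Q == R) && !R) -> (!P -> S)): β-rule — branch into F ((!Q == R) && !R)  //  T (!P -> S).
  branch 1 (add F ((!Q == R) && !R)):
    T (((S == S) && (P && S)) || !P): β-rule — branch into T ((S == S) && (P && S))  //  T !P.
      branch 1.1 (add T ((S == S) && (P && S))):
        T ((S == S) && (P && S)): α-rule — add T (S == S), T (P && S).
        T (P && S): α-rule — add T P, T S.
        F ((!Q == R) && !R): β-rule — branch into F (!Q == R)  //  F !R.
          branch 1.1.1 (add F (!Q == R)):
            T (S == S): β-rule — branch into T S, T S  //  F S, F S.
              branch 1.1.1.1 (add T S, T S):
                F (!Q == R): β-rule — branch into T !Q, F R  //  F !Q, T R.
                  branch 1.1.1.1.1 (add T !Q, F R):
                    ○ open, literals {P=1, Q=0, R=0, S=1}.
                  branch 1.1.1.1.2 (add F !Q, T R):
                    ○ open, literals {P=1, Q=1, R=1, S=1}.
              branch 1.1.1.2 (add F S, F S):
                × closes — contains both S and !S.
          branch 1.1.2 (add F !R):
            T (S == S): β-rule — branch into T S, T S  //  F S, F S.
              branch 1.1.2.1 (add T S, T S):
                ○ open, literals {P=1, R=1, S=1}.
              branch 1.1.2.2 (add F S, F S):
                × closes — contains both S and !S.
      branch 1.2 (add T !P):
        F ((!Q == R) && !R): β-rule — branch into F (!Q == R)  //  F !R.
          branch 1.2.1 (add F (!Q == R)):
            F (!Q == R): β-rule — branch into T !Q, F R  //  F !Q, T R.
              branch 1.2.1.1 (add T !Q, F R):
                ○ open, literals {P=0, Q=0, R=0}.
              branch 1.2.1.2 (add F !Q, T R):
                ○ open, literals {P=0, Q=1, R=1}.
          branch 1.2.2 (add F !R):
            ○ open, literals {P=0, R=1}.
  branch 2 (add T (!P -> S)):
    T (((S == S) && (P && S)) || !P): β-rule — branch into T ((S == S) && (P && S))  //  T !P.
      branch 2.1 (add T ((S == S) && (P && S))):
        T ((S == S) && (P && S)): α-rule — add T (S == S), T (P && S).
        T (P && S): α-rule — add T P, T S.
        T (!P -> S): β-rule — branch into F !P  //  T S.
          branch 2.1.1 (add F !P):
            T (S == S): β-rule — branch into T S, T S  //  F S, F S.
              branch 2.1.1.1 (add T S, T S):
                ○ open, literals {P=1, S=1}.
              branch 2.1.1.2 (add F S, F S):
                × closes — contains both S and !S.
          branch 2.1.2 (add T S):
            T (S == S): β-rule — branch into T S, T S  //  F S, F S.
              branch 2.1.2.1 (add T S, T S):
                ○ open, literals {P=1, S=1}.
              branch 2.1.2.2 (add F S, F S):
                × closes — contains both S and !S.
      branch 2.2 (add T !P):
        T (!P -> S): β-rule — branch into F !P  //  T S.
          branch 2.2.1 (add F !P):
            × closes — contains both P and !P.
          branch 2.2.2 (add T S):
            ○ open, literals {P=0, S=1}.
5 branches closed, 9 open.
Each open branch fixes some atoms; the unmentioned ones are free. Counting distinct full assignments: branch {P=1, Q=0, R=0, S=1} (none free) contributes 1 new; branch {P=1, Q=1, R=1, S=1} (none free) contributes 1 new; branch {P=1, R=1, S=1} (Q) contributes 1 new; branch {P=0, Q=0, R=0} (S) contributes 2 new; branch {P=0, Q=1, R=1} (S) contributes 2 new; branch {P=0, R=1} (Q, S) contributes 2 new; branch {P=1, S=1} (Q, R) contributes 1 new; branch {P=1, S=1} (Q, R) contributes 0 new; branch {P=0, S=1} (Q, R) contributes 1 new. Total: 11.

11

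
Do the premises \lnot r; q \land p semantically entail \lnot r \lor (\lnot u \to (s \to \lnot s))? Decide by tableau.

Yes

Initial set: {T \lnot r; T (q \land p); F (\lnot r \lor (\lnot u \to (s \to \lnot s)))}.
T (q \land p): α-rule — add T q, T p.
F (\lnot r \lor (\lnot u \to (s \to \lnot s))): α-rule — add F \lnot r, F (\lnot u \to (s \to \lnot s)).
× closes — contains both r and \lnot r.
All 1 branch closes.
Every branch closed, so the premises entail the conclusion.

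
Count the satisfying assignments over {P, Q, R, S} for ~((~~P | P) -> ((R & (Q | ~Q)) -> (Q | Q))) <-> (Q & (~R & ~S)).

12

Initial set: {(~((~~P | P) -> ((R & (Q | ~Q)) -> (Q | Q))) <-> (Q & (~R & ~S)))}.
(~((~~P | P) -> ((R & (Q | ~Q)) -> (Q | Q))) <-> (Q & (~R & ~S))): β-rule — branch into ~((~~P | P) -> ((R & (Q | ~Q)) -> (Q | Q))), (Q & (~R & ~S))  //  ~~((~~P | P) -> ((R & (Q | ~Q)) -> (Q | Q))), ~(Q & (~R & ~S)).
  branch 1 (add ~((~~P | P) -> ((R & (Q | ~Q)) -> (Q | Q))), (Q & (~R & ~S))):
    ~((~~P | P) -> ((R & (Q | ~Q)) -> (Q | Q))): α-rule — add (~~P | P), ~((R & (Q | ~Q)) -> (Q | Q)).
    (Q & (~R & ~S)): α-rule — add Q, (~R & ~S).
    ~((R & (Q | ~Q)) -> (Q | Q)): α-rule — add (R & (Q | ~Q)), ~(Q | Q).
    (~R & ~S): α-rule — add ~R, ~S.
    (R & (Q | ~Q)): α-rule — add R, (Q | ~Q).
    × closes — contains both R and ~R.
  branch 2 (add ~~((~~P | P) -> ((R & (Q | ~Q)) -> (Q | Q))), ~(Q & (~R & ~S))):
    ~~((~~P | P) -> ((R & (Q | ~Q)) -> (Q | Q))): β-rule — branch into ~(~~P | P)  //  ((R & (Q | ~Q)) -> (Q | Q)).
      branch 2.1 (add ~(~~P | P)):
        ~(~~P | P): α-rule — add ~~~P, ~P.
        ~~~P: drop double negation, giving ~P.
        ~(Q & (~R & ~S)): β-rule — branch into ~Q  //  ~(~R & ~S).
          branch 2.1.1 (add ~Q):
            ○ open, literals {P=false, Q=false}.
          branch 2.1.2 (add ~(~R & ~S)):
            ~(~R & ~S): β-rule — branch into ~~R  //  ~~S.
              branch 2.1.2.1 (add ~~R):
                ○ open, literals {P=false, R=true}.
              branch 2.1.2.2 (add ~~S):
                ○ open, literals {P=false, S=true}.
      branch 2.2 (add ((R & (Q | ~Q)) -> (Q | Q))):
        ~(Q & (~R & ~S)): β-rule — branch into ~Q  //  ~(~R & ~S).
          branch 2.2.1 (add ~Q):
            ((R & (Q | ~Q)) -> (Q | Q)): β-rule — branch into ~(R & (Q | ~Q))  //  (Q | Q).
              branch 2.2.1.1 (add ~(R & (Q | ~Q))):
                ~(R & (Q | ~Q)): β-rule — branch into ~R  //  ~(Q | ~Q).
                  branch 2.2.1.1.1 (add ~R):
                    ○ open, literals {Q=false, R=false}.
                  branch 2.2.1.1.2 (add ~(Q | ~Q)):
                    ~(Q | ~Q): α-rule — add ~Q, ~~Q.
                    × closes — contains both Q and ~Q.
              branch 2.2.1.2 (add (Q | Q)):
                (Q | Q): β-rule — branch into Q  //  Q.
                  branch 2.2.1.2.1 (add Q):
                    × closes — contains both Q and ~Q.
                  branch 2.2.1.2.2 (add Q):
                    × closes — contains both Q and ~Q.
          branch 2.2.2 (add ~(~R & ~S)):
            ((R & (Q | ~Q)) -> (Q | Q)): β-rule — branch into ~(R & (Q | ~Q))  //  (Q | Q).
              branch 2.2.2.1 (add ~(R & (Q | ~Q))):
                ~(~R & ~S): β-rule — branch into ~~R  //  ~~S.
                  branch 2.2.2.1.1 (add ~~R):
                    ~(R & (Q | ~Q)): β-rule — branch into ~R  //  ~(Q | ~Q).
                      branch 2.2.2.1.1.1 (add ~R):
                        × closes — contains both R and ~R.
                      branch 2.2.2.1.1.2 (add ~(Q | ~Q)):
                        ~(Q | ~Q): α-rule — add ~Q, ~~Q.
                        × closes — contains both Q and ~Q.
                  branch 2.2.2.1.2 (add ~~S):
                    ~(R & (Q | ~Q)): β-rule — branch into ~R  //  ~(Q | ~Q).
                      branch 2.2.2.1.2.1 (add ~R):
                        ○ open, literals {R=false, S=true}.
                      branch 2.2.2.1.2.2 (add ~(Q | ~Q)):
                        ~(Q | ~Q): α-rule — add ~Q, ~~Q.
                        × closes — contains both Q and ~Q.
              branch 2.2.2.2 (add (Q | Q)):
                ~(~R & ~S): β-rule — branch into ~~R  //  ~~S.
                  branch 2.2.2.2.1 (add ~~R):
                    (Q | Q): β-rule — branch into Q  //  Q.
                      branch 2.2.2.2.1.1 (add Q):
                        ○ open, literals {Q=true, R=true}.
                      branch 2.2.2.2.1.2 (add Q):
                        ○ open, literals {Q=true, R=true}.
                  branch 2.2.2.2.2 (add ~~S):
                    (Q | Q): β-rule — branch into Q  //  Q.
                      branch 2.2.2.2.2.1 (add Q):
                        ○ open, literals {Q=true, S=true}.
                      branch 2.2.2.2.2.2 (add Q):
                        ○ open, literals {Q=true, S=true}.
7 branches closed, 9 open.
Each open branch fixes some atoms; the unmentioned ones are free. Counting distinct full assignments: branch {P=false, Q=false} (R, S) contributes 4 new; branch {P=false, R=true} (Q, S) contributes 2 new; branch {P=false, S=true} (Q, R) contributes 1 new; branch {Q=false, R=false} (P, S) contributes 2 new; branch {R=false, S=true} (P, Q) contributes 1 new; branch {Q=true, R=true} (P, S) contributes 2 new; branch {Q=true, R=true} (P, S) contributes 0 new; branch {Q=true, S=true} (P, R) contributes 0 new; branch {Q=true, S=true} (P, R) contributes 0 new. Total: 12.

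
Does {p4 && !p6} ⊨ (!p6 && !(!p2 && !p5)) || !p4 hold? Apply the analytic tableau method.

No

Initial set: {T (p4 && !p6); F ((!p6 && !(!p2 && !p5)) || !p4)}.
T (p4 && !p6): α-rule — add T p4, T !p6.
F ((!p6 && !(!p2 && !p5)) || !p4): α-rule — add F (!p6 && !(!p2 && !p5)), F !p4.
F (!p6 && !(!p2 && !p5)): β-rule — branch into F !p6  //  F !(!p2 && !p5).
  branch 1 (add F !p6):
    × closes — contains both p6 and !p6.
  branch 2 (add F !(!p2 && !p5)):
    F !(!p2 && !p5): α-rule — add T !p2, T !p5.
    ○ open, literals {p2=F, p4=T, p5=F, p6=F}.
1 branch closed, 1 open.
An open branch gives a countermodel: p2=F, p4=T, p5=F, p6=F (unmentioned atoms arbitrary); the premises hold there but the conclusion fails.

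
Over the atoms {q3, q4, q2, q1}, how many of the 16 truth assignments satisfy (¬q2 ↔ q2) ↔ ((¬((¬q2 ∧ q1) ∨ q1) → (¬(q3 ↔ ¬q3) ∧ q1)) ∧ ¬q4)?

Initial set: {((¬q2 ↔ q2) ↔ ((¬((¬q2 ∧ q1) ∨ q1) → (¬(q3 ↔ ¬q3) ∧ q1)) ∧ ¬q4))}.
((¬q2 ↔ q2) ↔ ((¬((¬q2 ∧ q1) ∨ q1) → (¬(q3 ↔ ¬q3) ∧ q1)) ∧ ¬q4)): β-rule — branch into (¬q2 ↔ q2), ((¬((¬q2 ∧ q1) ∨ q1) → (¬(q3 ↔ ¬q3) ∧ q1)) ∧ ¬q4)  //  ¬(¬q2 ↔ q2), ¬((¬((¬q2 ∧ q1) ∨ q1) → (¬(q3 ↔ ¬q3) ∧ q1)) ∧ ¬q4).
  branch 1 (add (¬q2 ↔ q2), ((¬((¬q2 ∧ q1) ∨ q1) → (¬(q3 ↔ ¬q3) ∧ q1)) ∧ ¬q4)):
    ((¬((¬q2 ∧ q1) ∨ q1) → (¬(q3 ↔ ¬q3) ∧ q1)) ∧ ¬q4): α-rule — add (¬((¬q2 ∧ q1) ∨ q1) → (¬(q3 ↔ ¬q3) ∧ q1)), ¬q4.
    (¬q2 ↔ q2): β-rule — branch into ¬q2, q2  //  ¬¬q2, ¬q2.
      branch 1.1 (add ¬q2, q2):
        × closes — contains both q2 and ¬q2.
      branch 1.2 (add ¬¬q2, ¬q2):
        × closes — contains both q2 and ¬q2.
  branch 2 (add ¬(¬q2 ↔ q2), ¬((¬((¬q2 ∧ q1) ∨ q1) → (¬(q3 ↔ ¬q3) ∧ q1)) ∧ ¬q4)):
    ¬(¬q2 ↔ q2): β-rule — branch into ¬q2, ¬q2  //  ¬¬q2, q2.
      branch 2.1 (add ¬q2, ¬q2):
        ¬((¬((¬q2 ∧ q1) ∨ q1) → (¬(q3 ↔ ¬q3) ∧ q1)) ∧ ¬q4): β-rule — branch into ¬(¬((¬q2 ∧ q1) ∨ q1) → (¬(q3 ↔ ¬q3) ∧ q1))  //  ¬¬q4.
          branch 2.1.1 (add ¬(¬((¬q2 ∧ q1) ∨ q1) → (¬(q3 ↔ ¬q3) ∧ q1))):
            ¬(¬((¬q2 ∧ q1) ∨ q1) → (¬(q3 ↔ ¬q3) ∧ q1)): α-rule — add ¬((¬q2 ∧ q1) ∨ q1), ¬(¬(q3 ↔ ¬q3) ∧ q1).
            ¬((¬q2 ∧ q1) ∨ q1): α-rule — add ¬(¬q2 ∧ q1), ¬q1.
            ¬(¬(q3 ↔ ¬q3) ∧ q1): β-rule — branch into ¬¬(q3 ↔ ¬q3)  //  ¬q1.
              branch 2.1.1.1 (add ¬¬(q3 ↔ ¬q3)):
                ¬(¬q2 ∧ q1): β-rule — branch into ¬¬q2  //  ¬q1.
                  branch 2.1.1.1.1 (add ¬¬q2):
                    × closes — contains both q2 and ¬q2.
                  branch 2.1.1.1.2 (add ¬q1):
                    ¬¬(q3 ↔ ¬q3): β-rule — branch into q3, ¬q3  //  ¬q3, ¬¬q3.
                      branch 2.1.1.1.2.1 (add q3, ¬q3):
                        × closes — contains both q3 and ¬q3.
                      branch 2.1.1.1.2.2 (add ¬q3, ¬¬q3):
                        × closes — contains both q3 and ¬q3.
              branch 2.1.1.2 (add ¬q1):
                ¬(¬q2 ∧ q1): β-rule — branch into ¬¬q2  //  ¬q1.
                  branch 2.1.1.2.1 (add ¬¬q2):
                    × closes — contains both q2 and ¬q2.
                  branch 2.1.1.2.2 (add ¬q1):
                    ○ open, literals {q1=false, q2=false}.
          branch 2.1.2 (add ¬¬q4):
            ○ open, literals {q2=false, q4=true}.
      branch 2.2 (add ¬¬q2, q2):
        ¬((¬((¬q2 ∧ q1) ∨ q1) → (¬(q3 ↔ ¬q3) ∧ q1)) ∧ ¬q4): β-rule — branch into ¬(¬((¬q2 ∧ q1) ∨ q1) → (¬(q3 ↔ ¬q3) ∧ q1))  //  ¬¬q4.
          branch 2.2.1 (add ¬(¬((¬q2 ∧ q1) ∨ q1) → (¬(q3 ↔ ¬q3) ∧ q1))):
            ¬(¬((¬q2 ∧ q1) ∨ q1) → (¬(q3 ↔ ¬q3) ∧ q1)): α-rule — add ¬((¬q2 ∧ q1) ∨ q1), ¬(¬(q3 ↔ ¬q3) ∧ q1).
            ¬((¬q2 ∧ q1) ∨ q1): α-rule — add ¬(¬q2 ∧ q1), ¬q1.
            ¬(¬(q3 ↔ ¬q3) ∧ q1): β-rule — branch into ¬¬(q3 ↔ ¬q3)  //  ¬q1.
              branch 2.2.1.1 (add ¬¬(q3 ↔ ¬q3)):
                ¬(¬q2 ∧ q1): β-rule — branch into ¬¬q2  //  ¬q1.
                  branch 2.2.1.1.1 (add ¬¬q2):
                    ¬¬(q3 ↔ ¬q3): β-rule — branch into q3, ¬q3  //  ¬q3, ¬¬q3.
                      branch 2.2.1.1.1.1 (add q3, ¬q3):
                        × closes — contains both q3 and ¬q3.
                      branch 2.2.1.1.1.2 (add ¬q3, ¬¬q3):
                        × closes — contains both q3 and ¬q3.
                  branch 2.2.1.1.2 (add ¬q1):
                    ¬¬(q3 ↔ ¬q3): β-rule — branch into q3, ¬q3  //  ¬q3, ¬¬q3.
                      branch 2.2.1.1.2.1 (add q3, ¬q3):
                        × closes — contains both q3 and ¬q3.
                      branch 2.2.1.1.2.2 (add ¬q3, ¬¬q3):
                        × closes — contains both q3 and ¬q3.
              branch 2.2.1.2 (add ¬q1):
                ¬(¬q2 ∧ q1): β-rule — branch into ¬¬q2  //  ¬q1.
                  branch 2.2.1.2.1 (add ¬¬q2):
                    ○ open, literals {q1=false, q2=true}.
                  branch 2.2.1.2.2 (add ¬q1):
                    ○ open, literals {q1=false, q2=true}.
          branch 2.2.2 (add ¬¬q4):
            ○ open, literals {q2=true, q4=true}.
10 branches closed, 5 open.
Each open branch fixes some atoms; the unmentioned ones are free. Counting distinct full assignments: branch {q1=false, q2=false} (q3, q4) contributes 4 new; branch {q2=false, q4=true} (q3, q1) contributes 2 new; branch {q1=false, q2=true} (q3, q4) contributes 4 new; branch {q1=false, q2=true} (q3, q4) contributes 0 new; branch {q2=true, q4=true} (q3, q1) contributes 2 new. Total: 12.

12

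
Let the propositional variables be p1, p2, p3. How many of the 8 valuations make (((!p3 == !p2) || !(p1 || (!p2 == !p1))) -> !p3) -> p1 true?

5

Initial set: {((((!p3 == !p2) || !(p1 || (!p2 == !p1))) -> !p3) -> p1)}.
((((!p3 == !p2) || !(p1 || (!p2 == !p1))) -> !p3) -> p1): β-rule — branch into !(((!p3 == !p2) || !(p1 || (!p2 == !p1))) -> !p3)  //  p1.
  branch 1 (add !(((!p3 == !p2) || !(p1 || (!p2 == !p1))) -> !p3)):
    !(((!p3 == !p2) || !(p1 || (!p2 == !p1))) -> !p3): α-rule — add ((!p3 == !p2) || !(p1 || (!p2 == !p1))), !!p3.
    ((!p3 == !p2) || !(p1 || (!p2 == !p1))): β-rule — branch into (!p3 == !p2)  //  !(p1 || (!p2 == !p1)).
      branch 1.1 (add (!p3 == !p2)):
        (!p3 == !p2): β-rule — branch into !p3, !p2  //  !!p3, !!p2.
          branch 1.1.1 (add !p3, !p2):
            × closes — contains both p3 and !p3.
          branch 1.1.2 (add !!p3, !!p2):
            ○ open, literals {p2=1, p3=1}.
      branch 1.2 (add !(p1 || (!p2 == !p1))):
        !(p1 || (!p2 == !p1)): α-rule — add !p1, !(!p2 == !p1).
        !(!p2 == !p1): β-rule — branch into !p2, !!p1  //  !!p2, !p1.
          branch 1.2.1 (add !p2, !!p1):
            × closes — contains both p1 and !p1.
          branch 1.2.2 (add !!p2, !p1):
            ○ open, literals {p1=0, p2=1, p3=1}.
  branch 2 (add p1):
    ○ open, literals {p1=1}.
2 branches closed, 3 open.
Each open branch fixes some atoms; the unmentioned ones are free. Counting distinct full assignments: branch {p2=1, p3=1} (p1) contributes 2 new; branch {p1=0, p2=1, p3=1} (none free) contributes 0 new; branch {p1=1} (p2, p3) contributes 3 new. Total: 5.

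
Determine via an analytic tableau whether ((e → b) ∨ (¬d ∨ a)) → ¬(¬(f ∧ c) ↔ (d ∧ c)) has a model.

Satisfiable

Initial set: {(((e → b) ∨ (¬d ∨ a)) → ¬(¬(f ∧ c) ↔ (d ∧ c)))}.
(((e → b) ∨ (¬d ∨ a)) → ¬(¬(f ∧ c) ↔ (d ∧ c))): β-rule — branch into ¬((e → b) ∨ (¬d ∨ a))  //  ¬(¬(f ∧ c) ↔ (d ∧ c)).
  branch 1 (add ¬((e → b) ∨ (¬d ∨ a))):
    ¬((e → b) ∨ (¬d ∨ a)): α-rule — add ¬(e → b), ¬(¬d ∨ a).
    ¬(e → b): α-rule — add e, ¬b.
    ¬(¬d ∨ a): α-rule — add ¬¬d, ¬a.
    ○ open, literals {a=F, b=F, d=T, e=T}.
  branch 2 (add ¬(¬(f ∧ c) ↔ (d ∧ c))):
    ¬(¬(f ∧ c) ↔ (d ∧ c)): β-rule — branch into ¬(f ∧ c), ¬(d ∧ c)  //  ¬¬(f ∧ c), (d ∧ c).
      branch 2.1 (add ¬(f ∧ c), ¬(d ∧ c)):
        ¬(f ∧ c): β-rule — branch into ¬f  //  ¬c.
          branch 2.1.1 (add ¬f):
            ¬(d ∧ c): β-rule — branch into ¬d  //  ¬c.
              branch 2.1.1.1 (add ¬d):
                ○ open, literals {d=F, f=F}.
              branch 2.1.1.2 (add ¬c):
                ○ open, literals {c=F, f=F}.
          branch 2.1.2 (add ¬c):
            ¬(d ∧ c): β-rule — branch into ¬d  //  ¬c.
              branch 2.1.2.1 (add ¬d):
                ○ open, literals {c=F, d=F}.
              branch 2.1.2.2 (add ¬c):
                ○ open, literals {c=F}.
      branch 2.2 (add ¬¬(f ∧ c), (d ∧ c)):
        ¬¬(f ∧ c): α-rule — add f, c.
        (d ∧ c): α-rule — add d, c.
        ○ open, literals {c=T, d=T, f=T}.
0 branches closed, 6 open.
An open branch gives a satisfying assignment: a=F, b=F, d=T, e=T.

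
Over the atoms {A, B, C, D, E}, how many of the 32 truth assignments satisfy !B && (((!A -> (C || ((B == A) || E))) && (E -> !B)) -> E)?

Initial set: {(!B && (((!A -> (C || ((B == A) || E))) && (E -> !B)) -> E))}.
(!B && (((!A -> (C || ((B == A) || E))) && (E -> !B)) -> E)): α-rule — add !B, (((!A -> (C || ((B == A) || E))) && (E -> !B)) -> E).
(((!A -> (C || ((B == A) || E))) && (E -> !B)) -> E): β-rule — branch into !((!A -> (C || ((B == A) || E))) && (E -> !B))  //  E.
  branch 1 (add !((!A -> (C || ((B == A) || E))) && (E -> !B))):
    !((!A -> (C || ((B == A) || E))) && (E -> !B)): β-rule — branch into !(!A -> (C || ((B == A) || E)))  //  !(E -> !B).
      branch 1.1 (add !(!A -> (C || ((B == A) || E)))):
        !(!A -> (C || ((B == A) || E))): α-rule — add !A, !(C || ((B == A) || E)).
        !(C || ((B == A) || E)): α-rule — add !C, !((B == A) || E).
        !((B == A) || E): α-rule — add !(B == A), !E.
        !(B == A): β-rule — branch into B, !A  //  !B, A.
          branch 1.1.1 (add B, !A):
            × closes — contains both B and !B.
          branch 1.1.2 (add !B, A):
            × closes — contains both A and !A.
      branch 1.2 (add !(E -> !B)):
        !(E -> !B): α-rule — add E, !!B.
        × closes — contains both B and !B.
  branch 2 (add E):
    ○ open, literals {B=0, E=1}.
3 branches closed, 1 open.
Each open branch fixes some atoms; the unmentioned ones are free. Counting distinct full assignments: branch {B=0, E=1} (A, C, D) contributes 8 new. Total: 8.

8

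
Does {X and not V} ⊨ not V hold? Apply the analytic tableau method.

Yes

Initial set: {(X and not V); not not V}.
(X and not V): α-rule — add X, not V.
× closes — contains both V and not V.
All 1 branch closes.
Every branch closed, so the premises entail the conclusion.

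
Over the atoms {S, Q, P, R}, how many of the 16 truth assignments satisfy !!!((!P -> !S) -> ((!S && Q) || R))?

4

Initial set: {T !!!((!P -> !S) -> ((!S && Q) || R))}.
T !!!((!P -> !S) -> ((!S && Q) || R)): drop double negation, giving T !((!P -> !S) -> ((!S && Q) || R)).
T !((!P -> !S) -> ((!S && Q) || R)): α-rule — add T (!P -> !S), F ((!S && Q) || R).
F ((!S && Q) || R): α-rule — add F (!S && Q), F R.
T (!P -> !S): β-rule — branch into F !P  //  T !S.
  branch 1 (add F !P):
    F (!S && Q): β-rule — branch into F !S  //  F Q.
      branch 1.1 (add F !S):
        ○ open, literals {P=1, R=0, S=1}.
      branch 1.2 (add F Q):
        ○ open, literals {P=1, Q=0, R=0}.
  branch 2 (add T !S):
    F (!S && Q): β-rule — branch into F !S  //  F Q.
      branch 2.1 (add F !S):
        × closes — contains both S and !S.
      branch 2.2 (add F Q):
        ○ open, literals {Q=0, R=0, S=0}.
1 branch closed, 3 open.
Each open branch fixes some atoms; the unmentioned ones are free. Counting distinct full assignments: branch {P=1, R=0, S=1} (Q) contributes 2 new; branch {P=1, Q=0, R=0} (S) contributes 1 new; branch {Q=0, R=0, S=0} (P) contributes 1 new. Total: 4.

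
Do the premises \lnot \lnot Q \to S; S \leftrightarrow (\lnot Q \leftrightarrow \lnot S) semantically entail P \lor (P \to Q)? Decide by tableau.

Initial set: {(\lnot \lnot Q \to S); (S \leftrightarrow (\lnot Q \leftrightarrow \lnot S)); \lnot (P \lor (P \to Q))}.
\lnot (P \lor (P \to Q)): α-rule — add \lnot P, \lnot (P \to Q).
\lnot (P \to Q): α-rule — add P, \lnot Q.
× closes — contains both P and \lnot P.
All 1 branch closes.
Every branch closed, so the premises entail the conclusion.

Yes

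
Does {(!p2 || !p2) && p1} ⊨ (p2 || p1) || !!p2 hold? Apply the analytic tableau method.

Yes

Initial set: {((!p2 || !p2) && p1); !((p2 || p1) || !!p2)}.
((!p2 || !p2) && p1): α-rule — add (!p2 || !p2), p1.
!((p2 || p1) || !!p2): α-rule — add !(p2 || p1), !!!p2.
!(p2 || p1): α-rule — add !p2, !p1.
× closes — contains both p1 and !p1.
All 1 branch closes.
Every branch closed, so the premises entail the conclusion.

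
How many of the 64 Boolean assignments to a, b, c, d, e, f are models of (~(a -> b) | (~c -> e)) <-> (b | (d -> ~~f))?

46

Initial set: {((~(a -> b) | (~c -> e)) <-> (b | (d -> ~~f)))}.
((~(a -> b) | (~c -> e)) <-> (b | (d -> ~~f))): β-rule — branch into (~(a -> b) | (~c -> e)), (b | (d -> ~~f))  //  ~(~(a -> b) | (~c -> e)), ~(b | (d -> ~~f)).
  branch 1 (add (~(a -> b) | (~c -> e)), (b | (d -> ~~f))):
    (~(a -> b) | (~c -> e)): β-rule — branch into ~(a -> b)  //  (~c -> e).
      branch 1.1 (add ~(a -> b)):
        ~(a -> b): α-rule — add a, ~b.
        (b | (d -> ~~f)): β-rule — branch into b  //  (d -> ~~f).
          branch 1.1.1 (add b):
            × closes — contains both b and ~b.
          branch 1.1.2 (add (d -> ~~f)):
            (d -> ~~f): β-rule — branch into ~d  //  ~~f.
              branch 1.1.2.1 (add ~d):
                ○ open, literals {a=true, b=false, d=false}.
              branch 1.1.2.2 (add ~~f):
                ~~f: drop double negation, giving f.
                ○ open, literals {a=true, b=false, f=true}.
      branch 1.2 (add (~c -> e)):
        (b | (d -> ~~f)): β-rule — branch into b  //  (d -> ~~f).
          branch 1.2.1 (add b):
            (~c -> e): β-rule — branch into ~~c  //  e.
              branch 1.2.1.1 (add ~~c):
                ○ open, literals {b=true, c=true}.
              branch 1.2.1.2 (add e):
                ○ open, literals {b=true, e=true}.
          branch 1.2.2 (add (d -> ~~f)):
            (~c -> e): β-rule — branch into ~~c  //  e.
              branch 1.2.2.1 (add ~~c):
                (d -> ~~f): β-rule — branch into ~d  //  ~~f.
                  branch 1.2.2.1.1 (add ~d):
                    ○ open, literals {c=true, d=false}.
                  branch 1.2.2.1.2 (add ~~f):
                    ~~f: drop double negation, giving f.
                    ○ open, literals {c=true, f=true}.
              branch 1.2.2.2 (add e):
                (d -> ~~f): β-rule — branch into ~d  //  ~~f.
                  branch 1.2.2.2.1 (add ~d):
                    ○ open, literals {d=false, e=true}.
                  branch 1.2.2.2.2 (add ~~f):
                    ~~f: drop double negation, giving f.
                    ○ open, literals {e=true, f=true}.
  branch 2 (add ~(~(a -> b) | (~c -> e)), ~(b | (d -> ~~f))):
    ~(~(a -> b) | (~c -> e)): α-rule — add ~~(a -> b), ~(~c -> e).
    ~(b | (d -> ~~f)): α-rule — add ~b, ~(d -> ~~f).
    ~(~c -> e): α-rule — add ~c, ~e.
    ~(d -> ~~f): α-rule — add d, ~~~f.
    ~~~f: drop double negation, giving ~f.
    ~~(a -> b): β-rule — branch into ~a  //  b.
      branch 2.1 (add ~a):
        ○ open, literals {a=false, b=false, c=false, d=true, e=false, f=false}.
      branch 2.2 (add b):
        × closes — contains both b and ~b.
2 branches closed, 9 open.
Each open branch fixes some atoms; the unmentioned ones are free. Counting distinct full assignments: branch {a=true, b=false, d=false} (c, e, f) contributes 8 new; branch {a=true, b=false, f=true} (c, d, e) contributes 4 new; branch {b=true, c=true} (a, d, e, f) contributes 16 new; branch {b=true, e=true} (a, c, d, f) contributes 8 new; branch {c=true, d=false} (a, b, e, f) contributes 4 new; branch {c=true, f=true} (a, b, d, e) contributes 2 new; branch {d=false, e=true} (a, b, c, f) contributes 2 new; branch {e=true, f=true} (a, b, c, d) contributes 1 new; branch {a=false, b=false, c=false, d=true, e=false, f=false} (none free) contributes 1 new. Total: 46.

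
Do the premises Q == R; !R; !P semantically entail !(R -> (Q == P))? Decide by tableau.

Initial set: {(Q == R); !R; !P; !!(R -> (Q == P))}.
(Q == R): β-rule — branch into Q, R  //  !Q, !R.
  branch 1 (add Q, R):
    × closes — contains both R and !R.
  branch 2 (add !Q, !R):
    !!(R -> (Q == P)): β-rule — branch into !R  //  (Q == P).
      branch 2.1 (add !R):
        ○ open, literals {P=F, Q=F, R=F}.
      branch 2.2 (add (Q == P)):
        (Q == P): β-rule — branch into Q, P  //  !Q, !P.
          branch 2.2.1 (add Q, P):
            × closes — contains both Q and !Q.
          branch 2.2.2 (add !Q, !P):
            ○ open, literals {P=F, Q=F, R=F}.
2 branches closed, 2 open.
An open branch gives a countermodel: P=F, Q=F, R=F (unmentioned atoms arbitrary); the premises hold there but the conclusion fails.

No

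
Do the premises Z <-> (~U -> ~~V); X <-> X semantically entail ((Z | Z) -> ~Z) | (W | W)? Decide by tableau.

No

Initial set: {T (Z <-> (~U -> ~~V)); T (X <-> X); F (((Z | Z) -> ~Z) | (W | W))}.
F (((Z | Z) -> ~Z) | (W | W)): α-rule — add F ((Z | Z) -> ~Z), F (W | W).
F ((Z | Z) -> ~Z): α-rule — add T (Z | Z), F ~Z.
F (W | W): α-rule — add F W, F W.
T (Z <-> (~U -> ~~V)): β-rule — branch into T Z, T (~U -> ~~V)  //  F Z, F (~U -> ~~V).
  branch 1 (add T Z, T (~U -> ~~V)):
    T (X <-> X): β-rule — branch into T X, T X  //  F X, F X.
      branch 1.1 (add T X, T X):
        T (Z | Z): β-rule — branch into T Z  //  T Z.
          branch 1.1.1 (add T Z):
            T (~U -> ~~V): β-rule — branch into F ~U  //  T ~~V.
              branch 1.1.1.1 (add F ~U):
                ○ open, literals {U=true, W=false, X=true, Z=true}.
              branch 1.1.1.2 (add T ~~V):
                T ~~V: drop double negation, giving T V.
                ○ open, literals {V=true, W=false, X=true, Z=true}.
          branch 1.1.2 (add T Z):
            T (~U -> ~~V): β-rule — branch into F ~U  //  T ~~V.
              branch 1.1.2.1 (add F ~U):
                ○ open, literals {U=true, W=false, X=true, Z=true}.
              branch 1.1.2.2 (add T ~~V):
                T ~~V: drop double negation, giving T V.
                ○ open, literals {V=true, W=false, X=true, Z=true}.
      branch 1.2 (add F X, F X):
        T (Z | Z): β-rule — branch into T Z  //  T Z.
          branch 1.2.1 (add T Z):
            T (~U -> ~~V): β-rule — branch into F ~U  //  T ~~V.
              branch 1.2.1.1 (add F ~U):
                ○ open, literals {U=true, W=false, X=false, Z=true}.
              branch 1.2.1.2 (add T ~~V):
                T ~~V: drop double negation, giving T V.
                ○ open, literals {V=true, W=false, X=false, Z=true}.
          branch 1.2.2 (add T Z):
            T (~U -> ~~V): β-rule — branch into F ~U  //  T ~~V.
              branch 1.2.2.1 (add F ~U):
                ○ open, literals {U=true, W=false, X=false, Z=true}.
              branch 1.2.2.2 (add T ~~V):
                T ~~V: drop double negation, giving T V.
                ○ open, literals {V=true, W=false, X=false, Z=true}.
  branch 2 (add F Z, F (~U -> ~~V)):
    × closes — contains both Z and ~Z.
1 branch closed, 8 open.
An open branch gives a countermodel: U=true, W=false, X=true, Z=true (unmentioned atoms arbitrary); the premises hold there but the conclusion fails.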